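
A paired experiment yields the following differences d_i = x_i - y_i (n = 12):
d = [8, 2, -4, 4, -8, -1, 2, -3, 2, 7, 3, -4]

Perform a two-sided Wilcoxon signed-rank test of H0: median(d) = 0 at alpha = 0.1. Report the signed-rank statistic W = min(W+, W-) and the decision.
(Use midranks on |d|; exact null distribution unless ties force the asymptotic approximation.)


Step 1: Drop any zero differences (none here) and take |d_i|.
|d| = [8, 2, 4, 4, 8, 1, 2, 3, 2, 7, 3, 4]
Step 2: Midrank |d_i| (ties get averaged ranks).
ranks: |8|->11.5, |2|->3, |4|->8, |4|->8, |8|->11.5, |1|->1, |2|->3, |3|->5.5, |2|->3, |7|->10, |3|->5.5, |4|->8
Step 3: Attach original signs; sum ranks with positive sign and with negative sign.
W+ = 11.5 + 3 + 8 + 3 + 3 + 10 + 5.5 = 44
W- = 8 + 11.5 + 1 + 5.5 + 8 = 34
(Check: W+ + W- = 78 should equal n(n+1)/2 = 78.)
Step 4: Test statistic W = min(W+, W-) = 34.
Step 5: Ties in |d|, so use the tie-corrected normal approximation.
        E[W] = n(n+1)/4 = 12*13/4 = 39.
        Tie groups: |d|=2 (t=3), |d|=3 (t=2), |d|=4 (t=3), |d|=8 (t=2); sum(t^3 - t) = 60.
        Var[W] = n(n+1)(2n+1)/24 - sum(t^3-t)/48 = 3900/24 - 60/48 = 161.25.
        z = (W - E[W]) / sqrt(Var[W]) = (34 - 39) / 12.6984 = -0.3937.
        Two-sided p = 2*Phi(z) = 0.693766.
Step 6: alpha = 0.1. fail to reject H0.

W+ = 44, W- = 34, W = min = 34, p = 0.693766, fail to reject H0.


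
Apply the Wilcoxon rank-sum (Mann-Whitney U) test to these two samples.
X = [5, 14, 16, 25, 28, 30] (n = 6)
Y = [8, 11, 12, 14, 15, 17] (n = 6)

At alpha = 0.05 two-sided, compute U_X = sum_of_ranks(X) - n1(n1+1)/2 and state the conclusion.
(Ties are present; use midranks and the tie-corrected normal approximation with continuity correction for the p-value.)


Step 1: Combine and sort all 12 observations; assign midranks.
sorted (value, group): (5,X), (8,Y), (11,Y), (12,Y), (14,X), (14,Y), (15,Y), (16,X), (17,Y), (25,X), (28,X), (30,X)
ranks: 5->1, 8->2, 11->3, 12->4, 14->5.5, 14->5.5, 15->7, 16->8, 17->9, 25->10, 28->11, 30->12
Step 2: Rank sum for X: R1 = 1 + 5.5 + 8 + 10 + 11 + 12 = 47.5.
Step 3: U_X = R1 - n1(n1+1)/2 = 47.5 - 6*7/2 = 47.5 - 21 = 26.5.
       U_Y = n1*n2 - U_X = 36 - 26.5 = 9.5.
Step 4: Ties are present, so use the tie-corrected normal approximation (with continuity correction) for the p-value.
Step 5: p-value = 0.199397; compare to alpha = 0.05. fail to reject H0.

U_X = 26.5, p = 0.199397, fail to reject H0 at alpha = 0.05.


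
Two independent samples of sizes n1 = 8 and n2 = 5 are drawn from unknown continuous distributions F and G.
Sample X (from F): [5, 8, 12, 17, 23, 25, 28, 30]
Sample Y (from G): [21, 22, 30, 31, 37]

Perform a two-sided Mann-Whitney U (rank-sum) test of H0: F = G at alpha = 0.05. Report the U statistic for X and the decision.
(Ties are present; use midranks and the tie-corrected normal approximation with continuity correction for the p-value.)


Step 1: Combine and sort all 13 observations; assign midranks.
sorted (value, group): (5,X), (8,X), (12,X), (17,X), (21,Y), (22,Y), (23,X), (25,X), (28,X), (30,X), (30,Y), (31,Y), (37,Y)
ranks: 5->1, 8->2, 12->3, 17->4, 21->5, 22->6, 23->7, 25->8, 28->9, 30->10.5, 30->10.5, 31->12, 37->13
Step 2: Rank sum for X: R1 = 1 + 2 + 3 + 4 + 7 + 8 + 9 + 10.5 = 44.5.
Step 3: U_X = R1 - n1(n1+1)/2 = 44.5 - 8*9/2 = 44.5 - 36 = 8.5.
       U_Y = n1*n2 - U_X = 40 - 8.5 = 31.5.
Step 4: Ties are present, so use the tie-corrected normal approximation (with continuity correction) for the p-value.
Step 5: p-value = 0.106864; compare to alpha = 0.05. fail to reject H0.

U_X = 8.5, p = 0.106864, fail to reject H0 at alpha = 0.05.


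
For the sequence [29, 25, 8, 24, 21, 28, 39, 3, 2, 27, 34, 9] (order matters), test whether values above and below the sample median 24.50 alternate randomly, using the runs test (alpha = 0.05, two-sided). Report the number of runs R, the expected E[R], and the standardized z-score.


Step 1: Compute median = 24.50; label A = above, B = below.
Labels in order: AABBBAABBAAB  (n_A = 6, n_B = 6)
Step 2: Count runs R = 6.
Step 3: Under H0 (random ordering), E[R] = 2*n_A*n_B/(n_A+n_B) + 1 = 2*6*6/12 + 1 = 7.0000.
        Var[R] = 2*n_A*n_B*(2*n_A*n_B - n_A - n_B) / ((n_A+n_B)^2 * (n_A+n_B-1)) = 4320/1584 = 2.7273.
        SD[R] = 1.6514.
Step 4: Continuity-corrected z = (R + 0.5 - E[R]) / SD[R] = (6 + 0.5 - 7.0000) / 1.6514 = -0.3028.
Step 5: Two-sided p-value via normal approximation = 2*(1 - Phi(|z|)) = 0.762069.
Step 6: alpha = 0.05. fail to reject H0.

R = 6, z = -0.3028, p = 0.762069, fail to reject H0.


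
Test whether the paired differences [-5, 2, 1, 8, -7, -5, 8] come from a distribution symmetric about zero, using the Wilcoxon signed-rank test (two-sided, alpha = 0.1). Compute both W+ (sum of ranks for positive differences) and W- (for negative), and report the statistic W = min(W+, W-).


Step 1: Drop any zero differences (none here) and take |d_i|.
|d| = [5, 2, 1, 8, 7, 5, 8]
Step 2: Midrank |d_i| (ties get averaged ranks).
ranks: |5|->3.5, |2|->2, |1|->1, |8|->6.5, |7|->5, |5|->3.5, |8|->6.5
Step 3: Attach original signs; sum ranks with positive sign and with negative sign.
W+ = 2 + 1 + 6.5 + 6.5 = 16
W- = 3.5 + 5 + 3.5 = 12
(Check: W+ + W- = 28 should equal n(n+1)/2 = 28.)
Step 4: Test statistic W = min(W+, W-) = 12.
Step 5: Ties in |d|, so use the tie-corrected normal approximation.
        E[W] = n(n+1)/4 = 7*8/4 = 14.
        Tie groups: |d|=5 (t=2), |d|=8 (t=2); sum(t^3 - t) = 12.
        Var[W] = n(n+1)(2n+1)/24 - sum(t^3-t)/48 = 840/24 - 12/48 = 34.75.
        z = (W - E[W]) / sqrt(Var[W]) = (12 - 14) / 5.8949 = -0.3393.
        Two-sided p = 2*Phi(z) = 0.734402.
Step 6: alpha = 0.1. fail to reject H0.

W+ = 16, W- = 12, W = min = 12, p = 0.734402, fail to reject H0.


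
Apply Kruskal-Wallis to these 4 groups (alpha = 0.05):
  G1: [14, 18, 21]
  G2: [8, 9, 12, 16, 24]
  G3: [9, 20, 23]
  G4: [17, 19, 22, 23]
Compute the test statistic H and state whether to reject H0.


Step 1: Combine all N = 15 observations and assign midranks.
sorted (value, group, rank): (8,G2,1), (9,G2,2.5), (9,G3,2.5), (12,G2,4), (14,G1,5), (16,G2,6), (17,G4,7), (18,G1,8), (19,G4,9), (20,G3,10), (21,G1,11), (22,G4,12), (23,G3,13.5), (23,G4,13.5), (24,G2,15)
Step 2: Sum ranks within each group.
R_1 = 24 (n_1 = 3)
R_2 = 28.5 (n_2 = 5)
R_3 = 26 (n_3 = 3)
R_4 = 41.5 (n_4 = 4)
Step 3: H = 12/(N(N+1)) * sum(R_i^2/n_i) - 3(N+1)
     = 12/(15*16) * (24^2/3 + 28.5^2/5 + 26^2/3 + 41.5^2/4) - 3*16
     = 0.050000 * 1010.35 - 48
     = 2.517292.
Step 4: Ties present; correction factor C = 1 - 12/(15^3 - 15) = 0.996429. Corrected H = 2.517292 / 0.996429 = 2.526314.
Step 5: Under H0, H ~ chi^2(3); p-value = 0.470554.
Step 6: alpha = 0.05. fail to reject H0.

H = 2.5263, df = 3, p = 0.470554, fail to reject H0.


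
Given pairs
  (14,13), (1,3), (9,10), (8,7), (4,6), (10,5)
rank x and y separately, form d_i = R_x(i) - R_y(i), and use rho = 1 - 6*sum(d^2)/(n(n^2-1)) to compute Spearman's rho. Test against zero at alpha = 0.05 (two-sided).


Step 1: Rank x and y separately (midranks; no ties here).
rank(x): 14->6, 1->1, 9->4, 8->3, 4->2, 10->5
rank(y): 13->6, 3->1, 10->5, 7->4, 6->3, 5->2
Step 2: d_i = R_x(i) - R_y(i); compute d_i^2.
  (6-6)^2=0, (1-1)^2=0, (4-5)^2=1, (3-4)^2=1, (2-3)^2=1, (5-2)^2=9
sum(d^2) = 12.
Step 3: rho = 1 - 6*12 / (6*(6^2 - 1)) = 1 - 72/210 = 0.657143.
Step 4: Under H0, t = rho * sqrt((n-2)/(1-rho^2)) = 1.7436 ~ t(4).
Step 5: Two-sided p-value from the t-distribution with 4 df = 0.156175.
Step 6: alpha = 0.05. fail to reject H0.

rho = 0.6571, p = 0.156175, fail to reject H0 at alpha = 0.05.


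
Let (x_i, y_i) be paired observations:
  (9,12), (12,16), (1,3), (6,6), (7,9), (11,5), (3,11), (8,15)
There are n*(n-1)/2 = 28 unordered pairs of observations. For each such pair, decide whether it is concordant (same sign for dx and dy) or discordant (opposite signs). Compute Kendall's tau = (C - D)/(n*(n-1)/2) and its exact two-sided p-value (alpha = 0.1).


Step 1: Enumerate the 28 unordered pairs (i,j) with i<j and classify each by sign(x_j-x_i) * sign(y_j-y_i).
  (1,2):dx=+3,dy=+4->C; (1,3):dx=-8,dy=-9->C; (1,4):dx=-3,dy=-6->C; (1,5):dx=-2,dy=-3->C
  (1,6):dx=+2,dy=-7->D; (1,7):dx=-6,dy=-1->C; (1,8):dx=-1,dy=+3->D; (2,3):dx=-11,dy=-13->C
  (2,4):dx=-6,dy=-10->C; (2,5):dx=-5,dy=-7->C; (2,6):dx=-1,dy=-11->C; (2,7):dx=-9,dy=-5->C
  (2,8):dx=-4,dy=-1->C; (3,4):dx=+5,dy=+3->C; (3,5):dx=+6,dy=+6->C; (3,6):dx=+10,dy=+2->C
  (3,7):dx=+2,dy=+8->C; (3,8):dx=+7,dy=+12->C; (4,5):dx=+1,dy=+3->C; (4,6):dx=+5,dy=-1->D
  (4,7):dx=-3,dy=+5->D; (4,8):dx=+2,dy=+9->C; (5,6):dx=+4,dy=-4->D; (5,7):dx=-4,dy=+2->D
  (5,8):dx=+1,dy=+6->C; (6,7):dx=-8,dy=+6->D; (6,8):dx=-3,dy=+10->D; (7,8):dx=+5,dy=+4->C
Step 2: C = 20, D = 8, total pairs = 28.
Step 3: tau = (C - D)/(n(n-1)/2) = (20 - 8)/28 = 0.428571.
Step 4: Exact two-sided p-value (enumerate n! = 40320 permutations of y under H0): p = 0.178869.
Step 5: alpha = 0.1. fail to reject H0.

tau_b = 0.4286 (C=20, D=8), p = 0.178869, fail to reject H0.


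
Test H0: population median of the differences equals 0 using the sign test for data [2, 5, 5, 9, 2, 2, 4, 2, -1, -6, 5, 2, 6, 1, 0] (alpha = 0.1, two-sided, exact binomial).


Step 1: Discard zero differences. Original n = 15; n_eff = number of nonzero differences = 14.
Nonzero differences (with sign): +2, +5, +5, +9, +2, +2, +4, +2, -1, -6, +5, +2, +6, +1
Step 2: Count signs: positive = 12, negative = 2.
Step 3: Under H0: P(positive) = 0.5, so the number of positives S ~ Bin(14, 0.5).
Step 4: Two-sided exact p-value = sum of Bin(14,0.5) probabilities at or below the observed probability = 0.012939.
Step 5: alpha = 0.1. reject H0.

n_eff = 14, pos = 12, neg = 2, p = 0.012939, reject H0.


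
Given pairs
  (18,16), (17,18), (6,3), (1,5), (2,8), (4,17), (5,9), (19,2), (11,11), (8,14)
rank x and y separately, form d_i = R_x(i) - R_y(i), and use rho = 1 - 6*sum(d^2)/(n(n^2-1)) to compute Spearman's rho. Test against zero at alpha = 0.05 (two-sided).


Step 1: Rank x and y separately (midranks; no ties here).
rank(x): 18->9, 17->8, 6->5, 1->1, 2->2, 4->3, 5->4, 19->10, 11->7, 8->6
rank(y): 16->8, 18->10, 3->2, 5->3, 8->4, 17->9, 9->5, 2->1, 11->6, 14->7
Step 2: d_i = R_x(i) - R_y(i); compute d_i^2.
  (9-8)^2=1, (8-10)^2=4, (5-2)^2=9, (1-3)^2=4, (2-4)^2=4, (3-9)^2=36, (4-5)^2=1, (10-1)^2=81, (7-6)^2=1, (6-7)^2=1
sum(d^2) = 142.
Step 3: rho = 1 - 6*142 / (10*(10^2 - 1)) = 1 - 852/990 = 0.139394.
Step 4: Under H0, t = rho * sqrt((n-2)/(1-rho^2)) = 0.3982 ~ t(8).
Step 5: Two-sided p-value from the t-distribution with 8 df = 0.700932.
Step 6: alpha = 0.05. fail to reject H0.

rho = 0.1394, p = 0.700932, fail to reject H0 at alpha = 0.05.


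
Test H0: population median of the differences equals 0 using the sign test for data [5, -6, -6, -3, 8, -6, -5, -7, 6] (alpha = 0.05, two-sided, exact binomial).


Step 1: Discard zero differences. Original n = 9; n_eff = number of nonzero differences = 9.
Nonzero differences (with sign): +5, -6, -6, -3, +8, -6, -5, -7, +6
Step 2: Count signs: positive = 3, negative = 6.
Step 3: Under H0: P(positive) = 0.5, so the number of positives S ~ Bin(9, 0.5).
Step 4: Two-sided exact p-value = sum of Bin(9,0.5) probabilities at or below the observed probability = 0.507812.
Step 5: alpha = 0.05. fail to reject H0.

n_eff = 9, pos = 3, neg = 6, p = 0.507812, fail to reject H0.


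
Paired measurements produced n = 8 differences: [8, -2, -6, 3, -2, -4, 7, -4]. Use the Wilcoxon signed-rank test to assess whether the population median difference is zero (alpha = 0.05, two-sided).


Step 1: Drop any zero differences (none here) and take |d_i|.
|d| = [8, 2, 6, 3, 2, 4, 7, 4]
Step 2: Midrank |d_i| (ties get averaged ranks).
ranks: |8|->8, |2|->1.5, |6|->6, |3|->3, |2|->1.5, |4|->4.5, |7|->7, |4|->4.5
Step 3: Attach original signs; sum ranks with positive sign and with negative sign.
W+ = 8 + 3 + 7 = 18
W- = 1.5 + 6 + 1.5 + 4.5 + 4.5 = 18
(Check: W+ + W- = 36 should equal n(n+1)/2 = 36.)
Step 4: Test statistic W = min(W+, W-) = 18.
Step 5: Ties in |d|, so use the tie-corrected normal approximation.
        E[W] = n(n+1)/4 = 8*9/4 = 18.
        Tie groups: |d|=2 (t=2), |d|=4 (t=2); sum(t^3 - t) = 12.
        Var[W] = n(n+1)(2n+1)/24 - sum(t^3-t)/48 = 1224/24 - 12/48 = 50.75.
        z = (W - E[W]) / sqrt(Var[W]) = (18 - 18) / 7.1239 = 0.0000.
        Two-sided p = 2*Phi(z) = 1.000000.
Step 6: alpha = 0.05. fail to reject H0.

W+ = 18, W- = 18, W = min = 18, p = 1.000000, fail to reject H0.


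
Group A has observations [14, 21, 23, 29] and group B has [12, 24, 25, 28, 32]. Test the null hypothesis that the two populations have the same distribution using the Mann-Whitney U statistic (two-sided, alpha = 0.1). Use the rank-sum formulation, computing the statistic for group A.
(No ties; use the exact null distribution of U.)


Step 1: Combine and sort all 9 observations; assign midranks.
sorted (value, group): (12,Y), (14,X), (21,X), (23,X), (24,Y), (25,Y), (28,Y), (29,X), (32,Y)
ranks: 12->1, 14->2, 21->3, 23->4, 24->5, 25->6, 28->7, 29->8, 32->9
Step 2: Rank sum for X: R1 = 2 + 3 + 4 + 8 = 17.
Step 3: U_X = R1 - n1(n1+1)/2 = 17 - 4*5/2 = 17 - 10 = 7.
       U_Y = n1*n2 - U_X = 20 - 7 = 13.
Step 4: No ties, so the exact null distribution of U (based on enumerating the C(9,4) = 126 equally likely rank assignments) gives the two-sided p-value.
Step 5: p-value = 0.555556; compare to alpha = 0.1. fail to reject H0.

U_X = 7, p = 0.555556, fail to reject H0 at alpha = 0.1.


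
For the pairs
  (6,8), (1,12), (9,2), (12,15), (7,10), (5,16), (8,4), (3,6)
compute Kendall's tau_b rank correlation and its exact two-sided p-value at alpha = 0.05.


Step 1: Enumerate the 28 unordered pairs (i,j) with i<j and classify each by sign(x_j-x_i) * sign(y_j-y_i).
  (1,2):dx=-5,dy=+4->D; (1,3):dx=+3,dy=-6->D; (1,4):dx=+6,dy=+7->C; (1,5):dx=+1,dy=+2->C
  (1,6):dx=-1,dy=+8->D; (1,7):dx=+2,dy=-4->D; (1,8):dx=-3,dy=-2->C; (2,3):dx=+8,dy=-10->D
  (2,4):dx=+11,dy=+3->C; (2,5):dx=+6,dy=-2->D; (2,6):dx=+4,dy=+4->C; (2,7):dx=+7,dy=-8->D
  (2,8):dx=+2,dy=-6->D; (3,4):dx=+3,dy=+13->C; (3,5):dx=-2,dy=+8->D; (3,6):dx=-4,dy=+14->D
  (3,7):dx=-1,dy=+2->D; (3,8):dx=-6,dy=+4->D; (4,5):dx=-5,dy=-5->C; (4,6):dx=-7,dy=+1->D
  (4,7):dx=-4,dy=-11->C; (4,8):dx=-9,dy=-9->C; (5,6):dx=-2,dy=+6->D; (5,7):dx=+1,dy=-6->D
  (5,8):dx=-4,dy=-4->C; (6,7):dx=+3,dy=-12->D; (6,8):dx=-2,dy=-10->C; (7,8):dx=-5,dy=+2->D
Step 2: C = 11, D = 17, total pairs = 28.
Step 3: tau = (C - D)/(n(n-1)/2) = (11 - 17)/28 = -0.214286.
Step 4: Exact two-sided p-value (enumerate n! = 40320 permutations of y under H0): p = 0.548413.
Step 5: alpha = 0.05. fail to reject H0.

tau_b = -0.2143 (C=11, D=17), p = 0.548413, fail to reject H0.


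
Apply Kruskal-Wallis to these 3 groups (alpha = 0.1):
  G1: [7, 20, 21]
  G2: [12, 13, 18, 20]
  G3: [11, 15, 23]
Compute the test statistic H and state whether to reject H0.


Step 1: Combine all N = 10 observations and assign midranks.
sorted (value, group, rank): (7,G1,1), (11,G3,2), (12,G2,3), (13,G2,4), (15,G3,5), (18,G2,6), (20,G1,7.5), (20,G2,7.5), (21,G1,9), (23,G3,10)
Step 2: Sum ranks within each group.
R_1 = 17.5 (n_1 = 3)
R_2 = 20.5 (n_2 = 4)
R_3 = 17 (n_3 = 3)
Step 3: H = 12/(N(N+1)) * sum(R_i^2/n_i) - 3(N+1)
     = 12/(10*11) * (17.5^2/3 + 20.5^2/4 + 17^2/3) - 3*11
     = 0.109091 * 303.479 - 33
     = 0.106818.
Step 4: Ties present; correction factor C = 1 - 6/(10^3 - 10) = 0.993939. Corrected H = 0.106818 / 0.993939 = 0.107470.
Step 5: Under H0, H ~ chi^2(2); p-value = 0.947683.
Step 6: alpha = 0.1. fail to reject H0.

H = 0.1075, df = 2, p = 0.947683, fail to reject H0.


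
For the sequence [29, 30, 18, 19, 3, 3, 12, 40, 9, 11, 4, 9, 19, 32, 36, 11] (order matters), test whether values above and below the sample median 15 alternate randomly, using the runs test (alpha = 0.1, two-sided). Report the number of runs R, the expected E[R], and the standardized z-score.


Step 1: Compute median = 15; label A = above, B = below.
Labels in order: AAAABBBABBBBAAAB  (n_A = 8, n_B = 8)
Step 2: Count runs R = 6.
Step 3: Under H0 (random ordering), E[R] = 2*n_A*n_B/(n_A+n_B) + 1 = 2*8*8/16 + 1 = 9.0000.
        Var[R] = 2*n_A*n_B*(2*n_A*n_B - n_A - n_B) / ((n_A+n_B)^2 * (n_A+n_B-1)) = 14336/3840 = 3.7333.
        SD[R] = 1.9322.
Step 4: Continuity-corrected z = (R + 0.5 - E[R]) / SD[R] = (6 + 0.5 - 9.0000) / 1.9322 = -1.2939.
Step 5: Two-sided p-value via normal approximation = 2*(1 - Phi(|z|)) = 0.195709.
Step 6: alpha = 0.1. fail to reject H0.

R = 6, z = -1.2939, p = 0.195709, fail to reject H0.


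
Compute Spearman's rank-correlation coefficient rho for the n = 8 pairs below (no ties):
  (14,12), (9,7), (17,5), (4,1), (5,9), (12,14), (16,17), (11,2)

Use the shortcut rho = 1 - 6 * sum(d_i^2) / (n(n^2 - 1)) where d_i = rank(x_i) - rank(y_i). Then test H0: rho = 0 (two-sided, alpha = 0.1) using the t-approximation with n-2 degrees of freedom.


Step 1: Rank x and y separately (midranks; no ties here).
rank(x): 14->6, 9->3, 17->8, 4->1, 5->2, 12->5, 16->7, 11->4
rank(y): 12->6, 7->4, 5->3, 1->1, 9->5, 14->7, 17->8, 2->2
Step 2: d_i = R_x(i) - R_y(i); compute d_i^2.
  (6-6)^2=0, (3-4)^2=1, (8-3)^2=25, (1-1)^2=0, (2-5)^2=9, (5-7)^2=4, (7-8)^2=1, (4-2)^2=4
sum(d^2) = 44.
Step 3: rho = 1 - 6*44 / (8*(8^2 - 1)) = 1 - 264/504 = 0.476190.
Step 4: Under H0, t = rho * sqrt((n-2)/(1-rho^2)) = 1.3265 ~ t(6).
Step 5: Two-sided p-value from the t-distribution with 6 df = 0.232936.
Step 6: alpha = 0.1. fail to reject H0.

rho = 0.4762, p = 0.232936, fail to reject H0 at alpha = 0.1.


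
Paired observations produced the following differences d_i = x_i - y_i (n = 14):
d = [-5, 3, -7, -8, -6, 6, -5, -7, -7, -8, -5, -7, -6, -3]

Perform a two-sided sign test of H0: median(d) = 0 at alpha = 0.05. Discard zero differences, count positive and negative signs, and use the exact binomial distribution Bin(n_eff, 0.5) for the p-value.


Step 1: Discard zero differences. Original n = 14; n_eff = number of nonzero differences = 14.
Nonzero differences (with sign): -5, +3, -7, -8, -6, +6, -5, -7, -7, -8, -5, -7, -6, -3
Step 2: Count signs: positive = 2, negative = 12.
Step 3: Under H0: P(positive) = 0.5, so the number of positives S ~ Bin(14, 0.5).
Step 4: Two-sided exact p-value = sum of Bin(14,0.5) probabilities at or below the observed probability = 0.012939.
Step 5: alpha = 0.05. reject H0.

n_eff = 14, pos = 2, neg = 12, p = 0.012939, reject H0.


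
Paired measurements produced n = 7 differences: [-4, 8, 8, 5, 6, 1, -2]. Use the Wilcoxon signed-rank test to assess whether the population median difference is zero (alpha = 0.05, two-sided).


Step 1: Drop any zero differences (none here) and take |d_i|.
|d| = [4, 8, 8, 5, 6, 1, 2]
Step 2: Midrank |d_i| (ties get averaged ranks).
ranks: |4|->3, |8|->6.5, |8|->6.5, |5|->4, |6|->5, |1|->1, |2|->2
Step 3: Attach original signs; sum ranks with positive sign and with negative sign.
W+ = 6.5 + 6.5 + 4 + 5 + 1 = 23
W- = 3 + 2 = 5
(Check: W+ + W- = 28 should equal n(n+1)/2 = 28.)
Step 4: Test statistic W = min(W+, W-) = 5.
Step 5: Ties in |d|, so use the tie-corrected normal approximation.
        E[W] = n(n+1)/4 = 7*8/4 = 14.
        Tie groups: |d|=8 (t=2); sum(t^3 - t) = 6.
        Var[W] = n(n+1)(2n+1)/24 - sum(t^3-t)/48 = 840/24 - 6/48 = 34.875.
        z = (W - E[W]) / sqrt(Var[W]) = (5 - 14) / 5.9055 = -1.5240.
        Two-sided p = 2*Phi(z) = 0.127508.
Step 6: alpha = 0.05. fail to reject H0.

W+ = 23, W- = 5, W = min = 5, p = 0.127508, fail to reject H0.


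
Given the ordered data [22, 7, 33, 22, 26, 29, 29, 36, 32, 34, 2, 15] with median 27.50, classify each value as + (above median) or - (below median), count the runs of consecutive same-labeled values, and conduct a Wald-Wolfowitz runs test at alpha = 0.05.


Step 1: Compute median = 27.50; label A = above, B = below.
Labels in order: BBABBAAAAABB  (n_A = 6, n_B = 6)
Step 2: Count runs R = 5.
Step 3: Under H0 (random ordering), E[R] = 2*n_A*n_B/(n_A+n_B) + 1 = 2*6*6/12 + 1 = 7.0000.
        Var[R] = 2*n_A*n_B*(2*n_A*n_B - n_A - n_B) / ((n_A+n_B)^2 * (n_A+n_B-1)) = 4320/1584 = 2.7273.
        SD[R] = 1.6514.
Step 4: Continuity-corrected z = (R + 0.5 - E[R]) / SD[R] = (5 + 0.5 - 7.0000) / 1.6514 = -0.9083.
Step 5: Two-sided p-value via normal approximation = 2*(1 - Phi(|z|)) = 0.363722.
Step 6: alpha = 0.05. fail to reject H0.

R = 5, z = -0.9083, p = 0.363722, fail to reject H0.


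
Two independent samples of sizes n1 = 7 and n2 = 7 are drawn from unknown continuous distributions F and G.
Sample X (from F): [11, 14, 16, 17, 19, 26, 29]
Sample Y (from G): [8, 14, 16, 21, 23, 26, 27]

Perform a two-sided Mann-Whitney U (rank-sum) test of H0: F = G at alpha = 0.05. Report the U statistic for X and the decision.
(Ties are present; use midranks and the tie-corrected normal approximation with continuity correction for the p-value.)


Step 1: Combine and sort all 14 observations; assign midranks.
sorted (value, group): (8,Y), (11,X), (14,X), (14,Y), (16,X), (16,Y), (17,X), (19,X), (21,Y), (23,Y), (26,X), (26,Y), (27,Y), (29,X)
ranks: 8->1, 11->2, 14->3.5, 14->3.5, 16->5.5, 16->5.5, 17->7, 19->8, 21->9, 23->10, 26->11.5, 26->11.5, 27->13, 29->14
Step 2: Rank sum for X: R1 = 2 + 3.5 + 5.5 + 7 + 8 + 11.5 + 14 = 51.5.
Step 3: U_X = R1 - n1(n1+1)/2 = 51.5 - 7*8/2 = 51.5 - 28 = 23.5.
       U_Y = n1*n2 - U_X = 49 - 23.5 = 25.5.
Step 4: Ties are present, so use the tie-corrected normal approximation (with continuity correction) for the p-value.
Step 5: p-value = 0.948891; compare to alpha = 0.05. fail to reject H0.

U_X = 23.5, p = 0.948891, fail to reject H0 at alpha = 0.05.


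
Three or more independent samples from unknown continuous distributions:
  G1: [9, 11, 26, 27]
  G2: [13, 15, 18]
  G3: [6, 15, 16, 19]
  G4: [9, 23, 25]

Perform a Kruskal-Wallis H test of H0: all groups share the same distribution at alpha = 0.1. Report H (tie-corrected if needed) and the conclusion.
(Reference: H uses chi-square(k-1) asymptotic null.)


Step 1: Combine all N = 14 observations and assign midranks.
sorted (value, group, rank): (6,G3,1), (9,G1,2.5), (9,G4,2.5), (11,G1,4), (13,G2,5), (15,G2,6.5), (15,G3,6.5), (16,G3,8), (18,G2,9), (19,G3,10), (23,G4,11), (25,G4,12), (26,G1,13), (27,G1,14)
Step 2: Sum ranks within each group.
R_1 = 33.5 (n_1 = 4)
R_2 = 20.5 (n_2 = 3)
R_3 = 25.5 (n_3 = 4)
R_4 = 25.5 (n_4 = 3)
Step 3: H = 12/(N(N+1)) * sum(R_i^2/n_i) - 3(N+1)
     = 12/(14*15) * (33.5^2/4 + 20.5^2/3 + 25.5^2/4 + 25.5^2/3) - 3*15
     = 0.057143 * 799.958 - 45
     = 0.711905.
Step 4: Ties present; correction factor C = 1 - 12/(14^3 - 14) = 0.995604. Corrected H = 0.711905 / 0.995604 = 0.715048.
Step 5: Under H0, H ~ chi^2(3); p-value = 0.869659.
Step 6: alpha = 0.1. fail to reject H0.

H = 0.7150, df = 3, p = 0.869659, fail to reject H0.


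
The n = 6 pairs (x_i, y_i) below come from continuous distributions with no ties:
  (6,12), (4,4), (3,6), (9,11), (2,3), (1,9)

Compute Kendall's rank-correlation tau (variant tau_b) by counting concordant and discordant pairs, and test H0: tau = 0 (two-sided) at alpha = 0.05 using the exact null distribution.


Step 1: Enumerate the 15 unordered pairs (i,j) with i<j and classify each by sign(x_j-x_i) * sign(y_j-y_i).
  (1,2):dx=-2,dy=-8->C; (1,3):dx=-3,dy=-6->C; (1,4):dx=+3,dy=-1->D; (1,5):dx=-4,dy=-9->C
  (1,6):dx=-5,dy=-3->C; (2,3):dx=-1,dy=+2->D; (2,4):dx=+5,dy=+7->C; (2,5):dx=-2,dy=-1->C
  (2,6):dx=-3,dy=+5->D; (3,4):dx=+6,dy=+5->C; (3,5):dx=-1,dy=-3->C; (3,6):dx=-2,dy=+3->D
  (4,5):dx=-7,dy=-8->C; (4,6):dx=-8,dy=-2->C; (5,6):dx=-1,dy=+6->D
Step 2: C = 10, D = 5, total pairs = 15.
Step 3: tau = (C - D)/(n(n-1)/2) = (10 - 5)/15 = 0.333333.
Step 4: Exact two-sided p-value (enumerate n! = 720 permutations of y under H0): p = 0.469444.
Step 5: alpha = 0.05. fail to reject H0.

tau_b = 0.3333 (C=10, D=5), p = 0.469444, fail to reject H0.


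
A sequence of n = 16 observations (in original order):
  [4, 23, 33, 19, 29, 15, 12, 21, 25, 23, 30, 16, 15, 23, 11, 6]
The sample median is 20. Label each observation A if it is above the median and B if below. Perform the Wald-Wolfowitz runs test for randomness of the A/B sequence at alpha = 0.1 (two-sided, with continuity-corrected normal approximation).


Step 1: Compute median = 20; label A = above, B = below.
Labels in order: BAABABBAAAABBABB  (n_A = 8, n_B = 8)
Step 2: Count runs R = 9.
Step 3: Under H0 (random ordering), E[R] = 2*n_A*n_B/(n_A+n_B) + 1 = 2*8*8/16 + 1 = 9.0000.
        Var[R] = 2*n_A*n_B*(2*n_A*n_B - n_A - n_B) / ((n_A+n_B)^2 * (n_A+n_B-1)) = 14336/3840 = 3.7333.
        SD[R] = 1.9322.
Step 4: R = E[R], so z = 0 with no continuity correction.
Step 5: Two-sided p-value via normal approximation = 2*(1 - Phi(|z|)) = 1.000000.
Step 6: alpha = 0.1. fail to reject H0.

R = 9, z = 0.0000, p = 1.000000, fail to reject H0.


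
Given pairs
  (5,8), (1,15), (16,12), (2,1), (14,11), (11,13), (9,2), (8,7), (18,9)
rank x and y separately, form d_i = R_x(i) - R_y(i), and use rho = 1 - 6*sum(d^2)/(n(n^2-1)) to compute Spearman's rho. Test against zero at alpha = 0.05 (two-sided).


Step 1: Rank x and y separately (midranks; no ties here).
rank(x): 5->3, 1->1, 16->8, 2->2, 14->7, 11->6, 9->5, 8->4, 18->9
rank(y): 8->4, 15->9, 12->7, 1->1, 11->6, 13->8, 2->2, 7->3, 9->5
Step 2: d_i = R_x(i) - R_y(i); compute d_i^2.
  (3-4)^2=1, (1-9)^2=64, (8-7)^2=1, (2-1)^2=1, (7-6)^2=1, (6-8)^2=4, (5-2)^2=9, (4-3)^2=1, (9-5)^2=16
sum(d^2) = 98.
Step 3: rho = 1 - 6*98 / (9*(9^2 - 1)) = 1 - 588/720 = 0.183333.
Step 4: Under H0, t = rho * sqrt((n-2)/(1-rho^2)) = 0.4934 ~ t(7).
Step 5: Two-sided p-value from the t-distribution with 7 df = 0.636820.
Step 6: alpha = 0.05. fail to reject H0.

rho = 0.1833, p = 0.636820, fail to reject H0 at alpha = 0.05.


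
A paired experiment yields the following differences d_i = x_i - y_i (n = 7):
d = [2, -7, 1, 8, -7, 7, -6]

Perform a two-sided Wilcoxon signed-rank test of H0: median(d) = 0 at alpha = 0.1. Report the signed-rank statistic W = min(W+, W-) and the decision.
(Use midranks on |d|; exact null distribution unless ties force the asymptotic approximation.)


Step 1: Drop any zero differences (none here) and take |d_i|.
|d| = [2, 7, 1, 8, 7, 7, 6]
Step 2: Midrank |d_i| (ties get averaged ranks).
ranks: |2|->2, |7|->5, |1|->1, |8|->7, |7|->5, |7|->5, |6|->3
Step 3: Attach original signs; sum ranks with positive sign and with negative sign.
W+ = 2 + 1 + 7 + 5 = 15
W- = 5 + 5 + 3 = 13
(Check: W+ + W- = 28 should equal n(n+1)/2 = 28.)
Step 4: Test statistic W = min(W+, W-) = 13.
Step 5: Ties in |d|, so use the tie-corrected normal approximation.
        E[W] = n(n+1)/4 = 7*8/4 = 14.
        Tie groups: |d|=7 (t=3); sum(t^3 - t) = 24.
        Var[W] = n(n+1)(2n+1)/24 - sum(t^3-t)/48 = 840/24 - 24/48 = 34.5.
        z = (W - E[W]) / sqrt(Var[W]) = (13 - 14) / 5.8737 = -0.1703.
        Two-sided p = 2*Phi(z) = 0.864813.
Step 6: alpha = 0.1. fail to reject H0.

W+ = 15, W- = 13, W = min = 13, p = 0.864813, fail to reject H0.


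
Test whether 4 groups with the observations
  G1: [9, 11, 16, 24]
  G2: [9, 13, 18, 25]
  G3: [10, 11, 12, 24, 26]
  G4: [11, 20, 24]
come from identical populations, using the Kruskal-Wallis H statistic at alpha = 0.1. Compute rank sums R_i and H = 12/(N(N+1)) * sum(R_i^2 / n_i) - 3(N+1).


Step 1: Combine all N = 16 observations and assign midranks.
sorted (value, group, rank): (9,G1,1.5), (9,G2,1.5), (10,G3,3), (11,G1,5), (11,G3,5), (11,G4,5), (12,G3,7), (13,G2,8), (16,G1,9), (18,G2,10), (20,G4,11), (24,G1,13), (24,G3,13), (24,G4,13), (25,G2,15), (26,G3,16)
Step 2: Sum ranks within each group.
R_1 = 28.5 (n_1 = 4)
R_2 = 34.5 (n_2 = 4)
R_3 = 44 (n_3 = 5)
R_4 = 29 (n_4 = 3)
Step 3: H = 12/(N(N+1)) * sum(R_i^2/n_i) - 3(N+1)
     = 12/(16*17) * (28.5^2/4 + 34.5^2/4 + 44^2/5 + 29^2/3) - 3*17
     = 0.044118 * 1168.16 - 51
     = 0.536397.
Step 4: Ties present; correction factor C = 1 - 54/(16^3 - 16) = 0.986765. Corrected H = 0.536397 / 0.986765 = 0.543592.
Step 5: Under H0, H ~ chi^2(3); p-value = 0.909215.
Step 6: alpha = 0.1. fail to reject H0.

H = 0.5436, df = 3, p = 0.909215, fail to reject H0.


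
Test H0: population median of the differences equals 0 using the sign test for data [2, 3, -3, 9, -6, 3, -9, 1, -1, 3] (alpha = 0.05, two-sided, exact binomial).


Step 1: Discard zero differences. Original n = 10; n_eff = number of nonzero differences = 10.
Nonzero differences (with sign): +2, +3, -3, +9, -6, +3, -9, +1, -1, +3
Step 2: Count signs: positive = 6, negative = 4.
Step 3: Under H0: P(positive) = 0.5, so the number of positives S ~ Bin(10, 0.5).
Step 4: Two-sided exact p-value = sum of Bin(10,0.5) probabilities at or below the observed probability = 0.753906.
Step 5: alpha = 0.05. fail to reject H0.

n_eff = 10, pos = 6, neg = 4, p = 0.753906, fail to reject H0.


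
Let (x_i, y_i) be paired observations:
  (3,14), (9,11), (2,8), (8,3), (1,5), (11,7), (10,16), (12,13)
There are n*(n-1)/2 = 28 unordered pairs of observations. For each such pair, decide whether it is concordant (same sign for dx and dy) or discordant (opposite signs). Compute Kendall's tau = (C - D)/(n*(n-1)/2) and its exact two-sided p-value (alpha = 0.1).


Step 1: Enumerate the 28 unordered pairs (i,j) with i<j and classify each by sign(x_j-x_i) * sign(y_j-y_i).
  (1,2):dx=+6,dy=-3->D; (1,3):dx=-1,dy=-6->C; (1,4):dx=+5,dy=-11->D; (1,5):dx=-2,dy=-9->C
  (1,6):dx=+8,dy=-7->D; (1,7):dx=+7,dy=+2->C; (1,8):dx=+9,dy=-1->D; (2,3):dx=-7,dy=-3->C
  (2,4):dx=-1,dy=-8->C; (2,5):dx=-8,dy=-6->C; (2,6):dx=+2,dy=-4->D; (2,7):dx=+1,dy=+5->C
  (2,8):dx=+3,dy=+2->C; (3,4):dx=+6,dy=-5->D; (3,5):dx=-1,dy=-3->C; (3,6):dx=+9,dy=-1->D
  (3,7):dx=+8,dy=+8->C; (3,8):dx=+10,dy=+5->C; (4,5):dx=-7,dy=+2->D; (4,6):dx=+3,dy=+4->C
  (4,7):dx=+2,dy=+13->C; (4,8):dx=+4,dy=+10->C; (5,6):dx=+10,dy=+2->C; (5,7):dx=+9,dy=+11->C
  (5,8):dx=+11,dy=+8->C; (6,7):dx=-1,dy=+9->D; (6,8):dx=+1,dy=+6->C; (7,8):dx=+2,dy=-3->D
Step 2: C = 18, D = 10, total pairs = 28.
Step 3: tau = (C - D)/(n(n-1)/2) = (18 - 10)/28 = 0.285714.
Step 4: Exact two-sided p-value (enumerate n! = 40320 permutations of y under H0): p = 0.398760.
Step 5: alpha = 0.1. fail to reject H0.

tau_b = 0.2857 (C=18, D=10), p = 0.398760, fail to reject H0.


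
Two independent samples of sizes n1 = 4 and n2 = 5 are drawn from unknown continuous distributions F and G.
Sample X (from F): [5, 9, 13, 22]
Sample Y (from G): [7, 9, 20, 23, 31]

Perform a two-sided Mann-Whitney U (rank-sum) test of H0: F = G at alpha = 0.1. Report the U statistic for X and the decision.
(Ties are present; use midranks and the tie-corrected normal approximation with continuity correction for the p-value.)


Step 1: Combine and sort all 9 observations; assign midranks.
sorted (value, group): (5,X), (7,Y), (9,X), (9,Y), (13,X), (20,Y), (22,X), (23,Y), (31,Y)
ranks: 5->1, 7->2, 9->3.5, 9->3.5, 13->5, 20->6, 22->7, 23->8, 31->9
Step 2: Rank sum for X: R1 = 1 + 3.5 + 5 + 7 = 16.5.
Step 3: U_X = R1 - n1(n1+1)/2 = 16.5 - 4*5/2 = 16.5 - 10 = 6.5.
       U_Y = n1*n2 - U_X = 20 - 6.5 = 13.5.
Step 4: Ties are present, so use the tie-corrected normal approximation (with continuity correction) for the p-value.
Step 5: p-value = 0.460558; compare to alpha = 0.1. fail to reject H0.

U_X = 6.5, p = 0.460558, fail to reject H0 at alpha = 0.1.


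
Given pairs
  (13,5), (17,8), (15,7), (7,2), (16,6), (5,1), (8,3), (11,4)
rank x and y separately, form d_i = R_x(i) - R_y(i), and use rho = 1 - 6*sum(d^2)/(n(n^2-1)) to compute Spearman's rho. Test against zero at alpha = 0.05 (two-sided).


Step 1: Rank x and y separately (midranks; no ties here).
rank(x): 13->5, 17->8, 15->6, 7->2, 16->7, 5->1, 8->3, 11->4
rank(y): 5->5, 8->8, 7->7, 2->2, 6->6, 1->1, 3->3, 4->4
Step 2: d_i = R_x(i) - R_y(i); compute d_i^2.
  (5-5)^2=0, (8-8)^2=0, (6-7)^2=1, (2-2)^2=0, (7-6)^2=1, (1-1)^2=0, (3-3)^2=0, (4-4)^2=0
sum(d^2) = 2.
Step 3: rho = 1 - 6*2 / (8*(8^2 - 1)) = 1 - 12/504 = 0.976190.
Step 4: Under H0, t = rho * sqrt((n-2)/(1-rho^2)) = 11.0235 ~ t(6).
Step 5: Two-sided p-value from the t-distribution with 6 df = 0.000033.
Step 6: alpha = 0.05. reject H0.

rho = 0.9762, p = 0.000033, reject H0 at alpha = 0.05.


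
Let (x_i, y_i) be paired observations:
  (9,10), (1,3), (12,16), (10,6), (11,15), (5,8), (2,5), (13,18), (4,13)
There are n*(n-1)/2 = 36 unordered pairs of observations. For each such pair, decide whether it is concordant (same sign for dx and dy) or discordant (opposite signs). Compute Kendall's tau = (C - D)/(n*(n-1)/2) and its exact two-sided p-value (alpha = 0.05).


Step 1: Enumerate the 36 unordered pairs (i,j) with i<j and classify each by sign(x_j-x_i) * sign(y_j-y_i).
  (1,2):dx=-8,dy=-7->C; (1,3):dx=+3,dy=+6->C; (1,4):dx=+1,dy=-4->D; (1,5):dx=+2,dy=+5->C
  (1,6):dx=-4,dy=-2->C; (1,7):dx=-7,dy=-5->C; (1,8):dx=+4,dy=+8->C; (1,9):dx=-5,dy=+3->D
  (2,3):dx=+11,dy=+13->C; (2,4):dx=+9,dy=+3->C; (2,5):dx=+10,dy=+12->C; (2,6):dx=+4,dy=+5->C
  (2,7):dx=+1,dy=+2->C; (2,8):dx=+12,dy=+15->C; (2,9):dx=+3,dy=+10->C; (3,4):dx=-2,dy=-10->C
  (3,5):dx=-1,dy=-1->C; (3,6):dx=-7,dy=-8->C; (3,7):dx=-10,dy=-11->C; (3,8):dx=+1,dy=+2->C
  (3,9):dx=-8,dy=-3->C; (4,5):dx=+1,dy=+9->C; (4,6):dx=-5,dy=+2->D; (4,7):dx=-8,dy=-1->C
  (4,8):dx=+3,dy=+12->C; (4,9):dx=-6,dy=+7->D; (5,6):dx=-6,dy=-7->C; (5,7):dx=-9,dy=-10->C
  (5,8):dx=+2,dy=+3->C; (5,9):dx=-7,dy=-2->C; (6,7):dx=-3,dy=-3->C; (6,8):dx=+8,dy=+10->C
  (6,9):dx=-1,dy=+5->D; (7,8):dx=+11,dy=+13->C; (7,9):dx=+2,dy=+8->C; (8,9):dx=-9,dy=-5->C
Step 2: C = 31, D = 5, total pairs = 36.
Step 3: tau = (C - D)/(n(n-1)/2) = (31 - 5)/36 = 0.722222.
Step 4: Exact two-sided p-value (enumerate n! = 362880 permutations of y under H0): p = 0.005886.
Step 5: alpha = 0.05. reject H0.

tau_b = 0.7222 (C=31, D=5), p = 0.005886, reject H0.


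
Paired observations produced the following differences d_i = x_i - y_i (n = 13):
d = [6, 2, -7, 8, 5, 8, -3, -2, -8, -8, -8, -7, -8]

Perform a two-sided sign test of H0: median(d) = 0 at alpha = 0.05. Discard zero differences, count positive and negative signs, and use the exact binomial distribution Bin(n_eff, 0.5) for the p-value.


Step 1: Discard zero differences. Original n = 13; n_eff = number of nonzero differences = 13.
Nonzero differences (with sign): +6, +2, -7, +8, +5, +8, -3, -2, -8, -8, -8, -7, -8
Step 2: Count signs: positive = 5, negative = 8.
Step 3: Under H0: P(positive) = 0.5, so the number of positives S ~ Bin(13, 0.5).
Step 4: Two-sided exact p-value = sum of Bin(13,0.5) probabilities at or below the observed probability = 0.581055.
Step 5: alpha = 0.05. fail to reject H0.

n_eff = 13, pos = 5, neg = 8, p = 0.581055, fail to reject H0.


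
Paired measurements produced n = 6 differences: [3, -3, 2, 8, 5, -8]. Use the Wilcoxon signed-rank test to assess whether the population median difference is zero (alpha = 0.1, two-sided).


Step 1: Drop any zero differences (none here) and take |d_i|.
|d| = [3, 3, 2, 8, 5, 8]
Step 2: Midrank |d_i| (ties get averaged ranks).
ranks: |3|->2.5, |3|->2.5, |2|->1, |8|->5.5, |5|->4, |8|->5.5
Step 3: Attach original signs; sum ranks with positive sign and with negative sign.
W+ = 2.5 + 1 + 5.5 + 4 = 13
W- = 2.5 + 5.5 = 8
(Check: W+ + W- = 21 should equal n(n+1)/2 = 21.)
Step 4: Test statistic W = min(W+, W-) = 8.
Step 5: Ties in |d|, so use the tie-corrected normal approximation.
        E[W] = n(n+1)/4 = 6*7/4 = 10.5.
        Tie groups: |d|=3 (t=2), |d|=8 (t=2); sum(t^3 - t) = 12.
        Var[W] = n(n+1)(2n+1)/24 - sum(t^3-t)/48 = 546/24 - 12/48 = 22.5.
        z = (W - E[W]) / sqrt(Var[W]) = (8 - 10.5) / 4.7434 = -0.5270.
        Two-sided p = 2*Phi(z) = 0.598161.
Step 6: alpha = 0.1. fail to reject H0.

W+ = 13, W- = 8, W = min = 8, p = 0.598161, fail to reject H0.


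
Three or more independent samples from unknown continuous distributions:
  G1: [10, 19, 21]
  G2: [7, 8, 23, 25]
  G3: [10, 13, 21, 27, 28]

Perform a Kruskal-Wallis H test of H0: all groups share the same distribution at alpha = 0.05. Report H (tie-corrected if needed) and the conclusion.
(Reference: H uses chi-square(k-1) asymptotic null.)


Step 1: Combine all N = 12 observations and assign midranks.
sorted (value, group, rank): (7,G2,1), (8,G2,2), (10,G1,3.5), (10,G3,3.5), (13,G3,5), (19,G1,6), (21,G1,7.5), (21,G3,7.5), (23,G2,9), (25,G2,10), (27,G3,11), (28,G3,12)
Step 2: Sum ranks within each group.
R_1 = 17 (n_1 = 3)
R_2 = 22 (n_2 = 4)
R_3 = 39 (n_3 = 5)
Step 3: H = 12/(N(N+1)) * sum(R_i^2/n_i) - 3(N+1)
     = 12/(12*13) * (17^2/3 + 22^2/4 + 39^2/5) - 3*13
     = 0.076923 * 521.533 - 39
     = 1.117949.
Step 4: Ties present; correction factor C = 1 - 12/(12^3 - 12) = 0.993007. Corrected H = 1.117949 / 0.993007 = 1.125822.
Step 5: Under H0, H ~ chi^2(2); p-value = 0.569549.
Step 6: alpha = 0.05. fail to reject H0.

H = 1.1258, df = 2, p = 0.569549, fail to reject H0.


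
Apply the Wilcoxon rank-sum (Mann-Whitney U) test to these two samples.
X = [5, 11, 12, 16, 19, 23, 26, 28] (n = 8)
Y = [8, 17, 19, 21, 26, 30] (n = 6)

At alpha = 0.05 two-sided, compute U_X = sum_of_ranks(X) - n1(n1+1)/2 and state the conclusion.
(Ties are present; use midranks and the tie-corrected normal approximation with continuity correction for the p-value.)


Step 1: Combine and sort all 14 observations; assign midranks.
sorted (value, group): (5,X), (8,Y), (11,X), (12,X), (16,X), (17,Y), (19,X), (19,Y), (21,Y), (23,X), (26,X), (26,Y), (28,X), (30,Y)
ranks: 5->1, 8->2, 11->3, 12->4, 16->5, 17->6, 19->7.5, 19->7.5, 21->9, 23->10, 26->11.5, 26->11.5, 28->13, 30->14
Step 2: Rank sum for X: R1 = 1 + 3 + 4 + 5 + 7.5 + 10 + 11.5 + 13 = 55.
Step 3: U_X = R1 - n1(n1+1)/2 = 55 - 8*9/2 = 55 - 36 = 19.
       U_Y = n1*n2 - U_X = 48 - 19 = 29.
Step 4: Ties are present, so use the tie-corrected normal approximation (with continuity correction) for the p-value.
Step 5: p-value = 0.560413; compare to alpha = 0.05. fail to reject H0.

U_X = 19, p = 0.560413, fail to reject H0 at alpha = 0.05.


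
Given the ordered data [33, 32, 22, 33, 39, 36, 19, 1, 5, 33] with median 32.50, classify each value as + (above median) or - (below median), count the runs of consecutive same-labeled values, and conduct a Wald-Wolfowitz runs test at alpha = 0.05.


Step 1: Compute median = 32.50; label A = above, B = below.
Labels in order: ABBAAABBBA  (n_A = 5, n_B = 5)
Step 2: Count runs R = 5.
Step 3: Under H0 (random ordering), E[R] = 2*n_A*n_B/(n_A+n_B) + 1 = 2*5*5/10 + 1 = 6.0000.
        Var[R] = 2*n_A*n_B*(2*n_A*n_B - n_A - n_B) / ((n_A+n_B)^2 * (n_A+n_B-1)) = 2000/900 = 2.2222.
        SD[R] = 1.4907.
Step 4: Continuity-corrected z = (R + 0.5 - E[R]) / SD[R] = (5 + 0.5 - 6.0000) / 1.4907 = -0.3354.
Step 5: Two-sided p-value via normal approximation = 2*(1 - Phi(|z|)) = 0.737316.
Step 6: alpha = 0.05. fail to reject H0.

R = 5, z = -0.3354, p = 0.737316, fail to reject H0.


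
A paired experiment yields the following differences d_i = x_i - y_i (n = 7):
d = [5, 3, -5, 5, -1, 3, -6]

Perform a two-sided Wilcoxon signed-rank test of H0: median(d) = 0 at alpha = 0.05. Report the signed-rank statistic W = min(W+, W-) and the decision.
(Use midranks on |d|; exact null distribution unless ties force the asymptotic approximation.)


Step 1: Drop any zero differences (none here) and take |d_i|.
|d| = [5, 3, 5, 5, 1, 3, 6]
Step 2: Midrank |d_i| (ties get averaged ranks).
ranks: |5|->5, |3|->2.5, |5|->5, |5|->5, |1|->1, |3|->2.5, |6|->7
Step 3: Attach original signs; sum ranks with positive sign and with negative sign.
W+ = 5 + 2.5 + 5 + 2.5 = 15
W- = 5 + 1 + 7 = 13
(Check: W+ + W- = 28 should equal n(n+1)/2 = 28.)
Step 4: Test statistic W = min(W+, W-) = 13.
Step 5: Ties in |d|, so use the tie-corrected normal approximation.
        E[W] = n(n+1)/4 = 7*8/4 = 14.
        Tie groups: |d|=3 (t=2), |d|=5 (t=3); sum(t^3 - t) = 30.
        Var[W] = n(n+1)(2n+1)/24 - sum(t^3-t)/48 = 840/24 - 30/48 = 34.375.
        z = (W - E[W]) / sqrt(Var[W]) = (13 - 14) / 5.8630 = -0.1706.
        Two-sided p = 2*Phi(z) = 0.864569.
Step 6: alpha = 0.05. fail to reject H0.

W+ = 15, W- = 13, W = min = 13, p = 0.864569, fail to reject H0.


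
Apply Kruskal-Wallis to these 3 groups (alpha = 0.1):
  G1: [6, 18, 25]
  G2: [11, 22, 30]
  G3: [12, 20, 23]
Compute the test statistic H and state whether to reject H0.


Step 1: Combine all N = 9 observations and assign midranks.
sorted (value, group, rank): (6,G1,1), (11,G2,2), (12,G3,3), (18,G1,4), (20,G3,5), (22,G2,6), (23,G3,7), (25,G1,8), (30,G2,9)
Step 2: Sum ranks within each group.
R_1 = 13 (n_1 = 3)
R_2 = 17 (n_2 = 3)
R_3 = 15 (n_3 = 3)
Step 3: H = 12/(N(N+1)) * sum(R_i^2/n_i) - 3(N+1)
     = 12/(9*10) * (13^2/3 + 17^2/3 + 15^2/3) - 3*10
     = 0.133333 * 227.667 - 30
     = 0.355556.
Step 4: No ties, so H is used without correction.
Step 5: Under H0, H ~ chi^2(2); p-value = 0.837128.
Step 6: alpha = 0.1. fail to reject H0.

H = 0.3556, df = 2, p = 0.837128, fail to reject H0.
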